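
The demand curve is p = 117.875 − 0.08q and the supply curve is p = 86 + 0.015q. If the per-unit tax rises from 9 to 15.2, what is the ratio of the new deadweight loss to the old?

2.852

Competitive equilibrium: 117.875 − 0.08q = 86 + 0.015q → q* = 335.5263, p* = 91.0329.
For a per-unit tax t: Δq = t/0.095, so DWL = ½·t·(t/0.095) = t²/0.19.
At t = 9: DWL = 426.316. At t = 15.2: DWL = 1216.
Ratio = (15.2/9)² = 2.852.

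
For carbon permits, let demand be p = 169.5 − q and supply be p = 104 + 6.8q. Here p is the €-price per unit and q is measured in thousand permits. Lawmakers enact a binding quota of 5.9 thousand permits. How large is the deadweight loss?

Competitive equilibrium: 169.5 − q = 104 + 6.8q → q* = 8.39744, p* = 161.10256.
At q = 5.9: demand price = 169.5 − 1·5.9 = 163.6; supply price = 104 + 6.8·5.9 = 144.12.
Δq = 8.39744 − 5.9 = 2.49744; wedge = 163.6 − 144.12 = 19.48.
Deadweight loss = ½ × 2.49744 × 19.48 = €24.33 thousand.

€24.33 thousand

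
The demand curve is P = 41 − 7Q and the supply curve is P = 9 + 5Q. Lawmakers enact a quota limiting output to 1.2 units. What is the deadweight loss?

Competitive equilibrium: 41 − 7Q = 9 + 5Q → Q* = 2.6667, P* = 22.3333.
At Q = 1.2: demand price = 41 − 7·1.2 = 32.6; supply price = 9 + 5·1.2 = 15.
ΔQ = 2.6667 − 1.2 = 1.4667; wedge = 32.6 − 15 = 17.6.
Welfare loss = ½ × 1.4667 × 17.6 = 12.91.

12.91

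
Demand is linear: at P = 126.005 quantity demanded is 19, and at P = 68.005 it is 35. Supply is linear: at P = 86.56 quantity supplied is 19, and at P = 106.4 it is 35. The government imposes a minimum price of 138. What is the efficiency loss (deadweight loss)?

Demand slope = (68.005 − 126.005)/(35 − 19) = −3.625, so P = 194.88 − 3.625Q.
Supply slope = (106.4 − 86.56)/(35 − 19) = 1.24, so P = 63 + 1.24Q.
Competitive equilibrium: 194.88 − 3.625Q = 63 + 1.24Q → Q* = 27.10791, P* = 96.61381.
At the floor P = 138, quantity demanded = (194.88 − 138)/3.625 = 15.69103.
Sellers' marginal cost at Q' = 15.69103: 63 + 1.24·15.69103 = 82.45688.
ΔQ = 27.10791 − 15.69103 = 11.41688; wedge = 138 − 82.45688 = 55.54312.
Welfare loss = ½ × 11.41688 × 55.54312 = 317.06.

317.06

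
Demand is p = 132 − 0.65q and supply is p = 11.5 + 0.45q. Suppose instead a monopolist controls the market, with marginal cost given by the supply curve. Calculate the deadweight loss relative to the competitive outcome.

Competitive equilibrium: 132 − 0.65q = 11.5 + 0.45q → q* = 109.5455, p* = 60.7955.
Marginal revenue: MR = 132 − 1.3q. Set MR = MC: 132 − 1.3q = 11.5 + 0.45q → q_m = 68.8571.
Price p_m = 132 − 0.65·68.8571 = 87.2429; MC(q_m) = 11.5 + 0.45·68.8571 = 42.4857.
Competitive q* = 109.5455, so Δq = 40.6884; wedge = 87.2429 − 42.4857 = 44.7572.
Welfare loss = ½ × 40.6884 × 44.7572 = 910.55.

910.55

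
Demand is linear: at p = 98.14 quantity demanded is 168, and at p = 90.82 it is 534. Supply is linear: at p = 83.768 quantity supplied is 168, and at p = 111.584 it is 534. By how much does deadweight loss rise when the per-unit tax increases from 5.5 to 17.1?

Demand slope = (90.82 − 98.14)/(534 − 168) = −0.02, so p = 101.5 − 0.02q.
Supply slope = (111.584 − 83.768)/(534 − 168) = 0.076, so p = 71 + 0.076q.
Competitive equilibrium: 101.5 − 0.02q = 71 + 0.076q → q* = 317.7083, p* = 95.1458.
For a per-unit tax t: Δq = t/0.096, so DWL = ½·t·(t/0.096) = t²/0.192.
At t = 5.5: DWL = 157.552. At t = 17.1: DWL = 1522.969.
Increase = 1522.969 − 157.552 = 1365.42.

1365.42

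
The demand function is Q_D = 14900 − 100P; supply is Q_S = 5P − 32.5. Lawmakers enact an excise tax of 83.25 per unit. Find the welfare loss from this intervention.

16501.34

In inverse form: demand P = 149 − 0.01Q, supply P = 6.5 + 0.2Q.
Competitive equilibrium: 149 − 0.01Q = 6.5 + 0.2Q → Q* = 678.5714, P* = 142.2143.
With the tax, the buyer price exceeds the seller price by 83.25: (149 − 0.01Q) − (6.5 + 0.2Q) = 83.25 → Q' = 282.1429.
ΔQ = 678.5714 − 282.1429 = 396.4285; the wedge equals the tax, 83.25.
Welfare loss = ½ × 396.4285 × 83.25 = 16501.34.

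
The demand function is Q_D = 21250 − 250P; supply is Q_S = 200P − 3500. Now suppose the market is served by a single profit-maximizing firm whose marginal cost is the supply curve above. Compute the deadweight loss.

In inverse form: demand P = 85 − 0.004Q, supply P = 17.5 + 0.005Q.
Competitive equilibrium: 85 − 0.004Q = 17.5 + 0.005Q → Q* = 7500, P* = 55.
Marginal revenue: MR = 85 − 0.008Q. Set MR = MC: 85 − 0.008Q = 17.5 + 0.005Q → Q_m = 5192.30769.
Price P_m = 85 − 0.004·5192.30769 = 64.23077; MC(Q_m) = 17.5 + 0.005·5192.30769 = 43.46154.
Competitive Q* = 7500, so ΔQ = 2307.69231; wedge = 64.23077 − 43.46154 = 20.76923.
DWL = ½ × 2307.69231 × 20.76923 = 23964.50.

23964.50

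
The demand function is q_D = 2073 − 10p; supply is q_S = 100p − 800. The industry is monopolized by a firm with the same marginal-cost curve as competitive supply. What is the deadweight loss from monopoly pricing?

40940.52

In inverse form: demand p = 207.3 − 0.1q, supply p = 8 + 0.01q.
Competitive equilibrium: 207.3 − 0.1q = 8 + 0.01q → q* = 1811.81818, p* = 26.11818.
Marginal revenue: MR = 207.3 − 0.2q. Set MR = MC: 207.3 − 0.2q = 8 + 0.01q → q_m = 949.04762.
Price p_m = 207.3 − 0.1·949.04762 = 112.39524; MC(q_m) = 8 + 0.01·949.04762 = 17.49048.
Competitive q* = 1811.81818, so Δq = 862.77056; wedge = 112.39524 − 17.49048 = 94.90476.
Deadweight loss = ½ × 862.77056 × 94.90476 = 40940.52.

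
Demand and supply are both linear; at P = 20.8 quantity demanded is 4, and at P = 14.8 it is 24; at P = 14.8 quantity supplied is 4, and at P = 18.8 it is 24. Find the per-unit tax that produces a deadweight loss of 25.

5

Demand slope = (14.8 − 20.8)/(24 − 4) = −0.3, so P = 22 − 0.3Q.
Supply slope = (18.8 − 14.8)/(24 − 4) = 0.2, so P = 14 + 0.2Q.
Competitive equilibrium: 22 − 0.3Q = 14 + 0.2Q → Q* = 16, P* = 17.2.
A tax t gives ΔQ = t/0.5 and wedge t, so DWL = t²/1.
t²/1 = 25 → t² = 25 → t = 5.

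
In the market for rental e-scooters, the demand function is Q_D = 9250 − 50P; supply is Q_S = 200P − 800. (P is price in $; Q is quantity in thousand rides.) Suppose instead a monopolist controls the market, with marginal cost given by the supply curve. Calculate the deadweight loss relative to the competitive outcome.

$129426.17 thousand

In inverse form: demand P = 185 − 0.02Q, supply P = 4 + 0.005Q.
Competitive equilibrium: 185 − 0.02Q = 4 + 0.005Q → Q* = 7240, P* = 40.2.
Marginal revenue: MR = 185 − 0.04Q. Set MR = MC: 185 − 0.04Q = 4 + 0.005Q → Q_m = 4022.222222.
Price P_m = 185 − 0.02·4022.222222 = 104.555556; MC(Q_m) = 4 + 0.005·4022.222222 = 24.111111.
Competitive Q* = 7240, so ΔQ = 3217.777778; wedge = 104.555556 − 24.111111 = 80.444445.
Welfare loss = ½ × 3217.777778 × 80.444445 = $129426.17 thousand.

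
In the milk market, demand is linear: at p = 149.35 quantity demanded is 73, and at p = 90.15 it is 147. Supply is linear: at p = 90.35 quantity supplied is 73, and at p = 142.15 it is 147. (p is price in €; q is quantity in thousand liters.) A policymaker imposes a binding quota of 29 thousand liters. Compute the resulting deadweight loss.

Demand slope = (90.15 − 149.35)/(147 − 73) = −0.8, so p = 207.75 − 0.8q.
Supply slope = (142.15 − 90.35)/(147 − 73) = 0.7, so p = 39.25 + 0.7q.
Competitive equilibrium: 207.75 − 0.8q = 39.25 + 0.7q → q* = 112.3333, p* = 117.8833.
At q = 29: demand price = 207.75 − 0.8·29 = 184.55; supply price = 39.25 + 0.7·29 = 59.55.
Δq = 112.3333 − 29 = 83.3333; wedge = 184.55 − 59.55 = 125.
The triangle = ½ × 83.3333 × 125 = €5208.33 thousand.

€5208.33 thousand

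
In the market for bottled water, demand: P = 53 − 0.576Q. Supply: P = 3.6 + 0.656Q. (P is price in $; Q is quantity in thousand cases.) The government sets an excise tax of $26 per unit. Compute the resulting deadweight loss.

$274.35 thousand

Competitive equilibrium: 53 − 0.576Q = 3.6 + 0.656Q → Q* = 40.0974, P* = 29.9039.
With the tax, the buyer price exceeds the seller price by 26: (53 − 0.576Q) − (3.6 + 0.656Q) = 26 → Q' = 18.9935.
ΔQ = 40.0974 − 18.9935 = 21.1039; the wedge equals the tax, 26.
The triangle = ½ × 21.1039 × 26 = $274.35 thousand.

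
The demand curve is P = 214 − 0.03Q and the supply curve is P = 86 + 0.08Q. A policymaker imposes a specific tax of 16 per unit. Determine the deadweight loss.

Competitive equilibrium: 214 − 0.03Q = 86 + 0.08Q → Q* = 1163.6364, P* = 179.0909.
With the tax, the buyer price exceeds the seller price by 16: (214 − 0.03Q) − (86 + 0.08Q) = 16 → Q' = 1018.1818.
ΔQ = 1163.6364 − 1018.1818 = 145.4546; the wedge equals the tax, 16.
Deadweight loss = ½ × 145.4546 × 16 = 1163.64.

1163.64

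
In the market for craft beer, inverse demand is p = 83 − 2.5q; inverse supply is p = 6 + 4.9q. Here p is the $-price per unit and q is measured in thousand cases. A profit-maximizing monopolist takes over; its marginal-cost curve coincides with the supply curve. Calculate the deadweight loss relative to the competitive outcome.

Competitive equilibrium: 83 − 2.5q = 6 + 4.9q → q* = 10.4054, p* = 56.9865.
Marginal revenue: MR = 83 − 5q. Set MR = MC: 83 − 5q = 6 + 4.9q → q_m = 7.7778.
Price p_m = 83 − 2.5·7.7778 = 63.5555; MC(q_m) = 6 + 4.9·7.7778 = 44.1112.
Competitive q* = 10.4054, so Δq = 2.6276; wedge = 63.5555 − 44.1112 = 19.4443.
The triangle = ½ × 2.6276 × 19.4443 = $25.55 thousand.

$25.55 thousand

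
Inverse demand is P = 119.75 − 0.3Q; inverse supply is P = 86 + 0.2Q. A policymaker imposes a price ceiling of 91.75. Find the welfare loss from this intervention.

Competitive equilibrium: 119.75 − 0.3Q = 86 + 0.2Q → Q* = 67.5, P* = 99.5.
At the ceiling P = 91.75, quantity supplied = (91.75 − 86)/0.2 = 28.75.
Willingness to pay at Q' = 28.75: 119.75 − 0.3·28.75 = 111.125.
ΔQ = 67.5 − 28.75 = 38.75; wedge = 111.125 − 91.75 = 19.375.
DWL = ½ × 38.75 × 19.375 = 375.39.

375.39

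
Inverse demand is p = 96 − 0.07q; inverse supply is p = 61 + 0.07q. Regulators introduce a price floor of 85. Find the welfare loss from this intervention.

Competitive equilibrium: 96 − 0.07q = 61 + 0.07q → q* = 250, p* = 78.5.
At the floor p = 85, quantity demanded = (96 − 85)/0.07 = 157.1429.
Sellers' marginal cost at q' = 157.1429: 61 + 0.07·157.1429 = 72.
Δq = 250 − 157.1429 = 92.8571; wedge = 85 − 72 = 13.
Welfare loss = ½ × 92.8571 × 13 = 603.57.

603.57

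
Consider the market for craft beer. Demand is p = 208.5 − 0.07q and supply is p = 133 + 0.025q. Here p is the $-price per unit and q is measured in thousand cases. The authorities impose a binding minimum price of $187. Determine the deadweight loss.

$11293.02 thousand

Competitive equilibrium: 208.5 − 0.07q = 133 + 0.025q → q* = 794.7368, p* = 152.8684.
At the floor p = 187, quantity demanded = (208.5 − 187)/0.07 = 307.1429.
Sellers' marginal cost at q' = 307.1429: 133 + 0.025·307.1429 = 140.6786.
Δq = 794.7368 − 307.1429 = 487.5939; wedge = 187 − 140.6786 = 46.3214.
DWL = ½ × 487.5939 × 46.3214 = $11293.02 thousand.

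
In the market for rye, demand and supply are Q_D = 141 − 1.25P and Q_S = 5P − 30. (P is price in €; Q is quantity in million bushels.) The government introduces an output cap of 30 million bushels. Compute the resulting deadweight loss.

In inverse form: demand P = 112.8 − 0.8Q, supply P = 6 + 0.2Q.
Competitive equilibrium: 112.8 − 0.8Q = 6 + 0.2Q → Q* = 106.8, P* = 27.36.
At Q = 30: demand price = 112.8 − 0.8·30 = 88.8; supply price = 6 + 0.2·30 = 12.
ΔQ = 106.8 − 30 = 76.8; wedge = 88.8 − 12 = 76.8.
DWL = ½ × 76.8 × 76.8 = €2949.12 million.

€2949.12 million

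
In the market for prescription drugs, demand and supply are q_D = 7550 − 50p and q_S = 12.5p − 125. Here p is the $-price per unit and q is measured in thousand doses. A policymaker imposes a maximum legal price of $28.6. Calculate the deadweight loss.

$69325.31 thousand

In inverse form: demand p = 151 − 0.02q, supply p = 10 + 0.08q.
Competitive equilibrium: 151 − 0.02q = 10 + 0.08q → q* = 1410, p* = 122.8.
At the ceiling p = 28.6, quantity supplied = (28.6 − 10)/0.08 = 232.5.
Willingness to pay at q' = 232.5: 151 − 0.02·232.5 = 146.35.
Δq = 1410 − 232.5 = 1177.5; wedge = 146.35 − 28.6 = 117.75.
The triangle = ½ × 1177.5 × 117.75 = $69325.31 thousand.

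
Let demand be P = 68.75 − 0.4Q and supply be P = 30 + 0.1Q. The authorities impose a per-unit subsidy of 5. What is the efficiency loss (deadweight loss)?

25

Competitive equilibrium: 68.75 − 0.4Q = 30 + 0.1Q → Q* = 77.5, P* = 37.75.
The subsidy lowers effective supply by 5: P = 25 + 0.1Q.
New quantity: 68.75 − 0.4Q = 25 + 0.1Q → Q' = 87.5.
Overproduction ΔQ = 87.5 − 77.5 = 10; wedge = subsidy = 5.
Deadweight loss = ½ × 10 × 5 = 25.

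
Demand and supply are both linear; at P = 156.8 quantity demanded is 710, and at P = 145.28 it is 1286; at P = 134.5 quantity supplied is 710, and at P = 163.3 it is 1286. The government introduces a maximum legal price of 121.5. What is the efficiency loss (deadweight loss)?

11716.07

Demand slope = (145.28 − 156.8)/(1286 − 710) = −0.02, so P = 171 − 0.02Q.
Supply slope = (163.3 − 134.5)/(1286 − 710) = 0.05, so P = 99 + 0.05Q.
Competitive equilibrium: 171 − 0.02Q = 99 + 0.05Q → Q* = 1028.5714, P* = 150.4286.
At the ceiling P = 121.5, quantity supplied = (121.5 − 99)/0.05 = 450.
Willingness to pay at Q' = 450: 171 − 0.02·450 = 162.
ΔQ = 1028.5714 − 450 = 578.5714; wedge = 162 − 121.5 = 40.5.
DWL = ½ × 578.5714 × 40.5 = 11716.07.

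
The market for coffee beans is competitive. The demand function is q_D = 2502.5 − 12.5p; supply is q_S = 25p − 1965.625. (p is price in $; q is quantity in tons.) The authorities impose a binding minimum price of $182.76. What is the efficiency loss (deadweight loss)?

$37933.43

In inverse form: demand p = 200.2 − 0.08q, supply p = 78.625 + 0.04q.
Competitive equilibrium: 200.2 − 0.08q = 78.625 + 0.04q → q* = 1013.125, p* = 119.15.
At the floor p = 182.76, quantity demanded = (200.2 − 182.76)/0.08 = 218.
Sellers' marginal cost at q' = 218: 78.625 + 0.04·218 = 87.345.
Δq = 1013.125 − 218 = 795.125; wedge = 182.76 − 87.345 = 95.415.
DWL = ½ × 795.125 × 95.415 = $37933.43.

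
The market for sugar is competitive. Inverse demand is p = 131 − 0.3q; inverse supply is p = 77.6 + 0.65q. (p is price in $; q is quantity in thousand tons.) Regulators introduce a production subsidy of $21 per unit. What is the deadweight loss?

Competitive equilibrium: 131 − 0.3q = 77.6 + 0.65q → q* = 56.2105, p* = 114.1368.
The subsidy lowers effective supply by 21: p = 56.6 + 0.65q.
New quantity: 131 − 0.3q = 56.6 + 0.65q → q' = 78.3158.
Overproduction Δq = 78.3158 − 56.2105 = 22.1053; wedge = subsidy = 21.
The triangle = ½ × 22.1053 × 21 = $232.11 thousand.

$232.11 thousand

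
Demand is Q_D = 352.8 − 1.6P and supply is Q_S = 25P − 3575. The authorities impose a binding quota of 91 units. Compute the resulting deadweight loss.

In inverse form: demand P = 220.5 − 0.625Q, supply P = 143 + 0.04Q.
Competitive equilibrium: 220.5 − 0.625Q = 143 + 0.04Q → Q* = 116.5414, P* = 147.6617.
At Q = 91: demand price = 220.5 − 0.625·91 = 163.625; supply price = 143 + 0.04·91 = 146.64.
ΔQ = 116.5414 − 91 = 25.5414; wedge = 163.625 − 146.64 = 16.985.
Deadweight loss = ½ × 25.5414 × 16.985 = 216.91.

216.91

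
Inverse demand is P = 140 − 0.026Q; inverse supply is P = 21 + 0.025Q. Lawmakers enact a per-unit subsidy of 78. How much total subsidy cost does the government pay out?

301294.12

Competitive equilibrium: 140 − 0.026Q = 21 + 0.025Q → Q* = 2333.3333, P* = 79.3333.
The subsidy lowers effective supply by 78: P = 0.025Q − 57.
New quantity: 140 − 0.026Q = 0.025Q − 57 → Q' = 3862.7451.
Total subsidy cost = 78 × 3862.7451 = 301294.12.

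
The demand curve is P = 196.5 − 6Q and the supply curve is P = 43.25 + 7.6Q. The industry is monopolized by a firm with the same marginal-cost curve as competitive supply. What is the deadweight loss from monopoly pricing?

80.91

Competitive equilibrium: 196.5 − 6Q = 43.25 + 7.6Q → Q* = 11.2684, P* = 128.8897.
Marginal revenue: MR = 196.5 − 12Q. Set MR = MC: 196.5 − 12Q = 43.25 + 7.6Q → Q_m = 7.8189.
Price P_m = 196.5 − 6·7.8189 = 149.5866; MC(Q_m) = 43.25 + 7.6·7.8189 = 102.6736.
Competitive Q* = 11.2684, so ΔQ = 3.4495; wedge = 149.5866 − 102.6736 = 46.913.
DWL = ½ × 3.4495 × 46.913 = 80.91.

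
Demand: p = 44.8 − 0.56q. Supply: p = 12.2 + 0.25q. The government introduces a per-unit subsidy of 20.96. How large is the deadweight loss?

271.19

Competitive equilibrium: 44.8 − 0.56q = 12.2 + 0.25q → q* = 40.2469, p* = 22.2617.
The subsidy lowers effective supply by 20.96: p = 0.25q − 8.76.
New quantity: 44.8 − 0.56q = 0.25q − 8.76 → q' = 66.1235.
Overproduction Δq = 66.1235 − 40.2469 = 25.8766; wedge = subsidy = 20.96.
The triangle = ½ × 25.8766 × 20.96 = 271.19.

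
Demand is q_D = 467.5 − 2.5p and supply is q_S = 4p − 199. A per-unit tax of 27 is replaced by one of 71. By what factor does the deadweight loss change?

6.915

In inverse form: demand p = 187 − 0.4q, supply p = 49.75 + 0.25q.
Competitive equilibrium: 187 − 0.4q = 49.75 + 0.25q → q* = 211.1538, p* = 102.5385.
For a per-unit tax t: Δq = t/0.65, so DWL = ½·t·(t/0.65) = t²/1.3.
At t = 27: DWL = 560.769. At t = 71: DWL = 3877.692.
Ratio = (71/27)² = 6.915.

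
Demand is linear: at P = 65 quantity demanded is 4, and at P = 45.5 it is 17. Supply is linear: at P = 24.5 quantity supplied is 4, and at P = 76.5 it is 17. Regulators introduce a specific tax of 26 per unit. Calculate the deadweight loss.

Demand slope = (45.5 − 65)/(17 − 4) = −1.5, so P = 71 − 1.5Q.
Supply slope = (76.5 − 24.5)/(17 − 4) = 4, so P = 8.5 + 4Q.
Competitive equilibrium: 71 − 1.5Q = 8.5 + 4Q → Q* = 11.3636, P* = 53.9545.
With the tax, the buyer price exceeds the seller price by 26: (71 − 1.5Q) − (8.5 + 4Q) = 26 → Q' = 6.6364.
ΔQ = 11.3636 − 6.6364 = 4.7272; the wedge equals the tax, 26.
DWL = ½ × 4.7272 × 26 = 61.45.

61.45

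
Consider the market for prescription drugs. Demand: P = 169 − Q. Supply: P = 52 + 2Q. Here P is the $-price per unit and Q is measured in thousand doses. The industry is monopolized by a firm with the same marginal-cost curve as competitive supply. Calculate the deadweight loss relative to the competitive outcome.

Competitive equilibrium: 169 − Q = 52 + 2Q → Q* = 39, P* = 130.
Marginal revenue: MR = 169 − 2Q. Set MR = MC: 169 − 2Q = 52 + 2Q → Q_m = 29.25.
Price P_m = 169 − 1·29.25 = 139.75; MC(Q_m) = 52 + 2·29.25 = 110.5.
Competitive Q* = 39, so ΔQ = 9.75; wedge = 139.75 − 110.5 = 29.25.
Welfare loss = ½ × 9.75 × 29.25 = $142.59 thousand.

$142.59 thousand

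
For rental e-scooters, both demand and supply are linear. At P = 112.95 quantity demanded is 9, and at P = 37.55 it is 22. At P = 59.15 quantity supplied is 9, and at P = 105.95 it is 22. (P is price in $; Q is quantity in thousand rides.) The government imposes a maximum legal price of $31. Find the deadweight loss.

Demand slope = (37.55 − 112.95)/(22 − 9) = −5.8, so P = 165.15 − 5.8Q.
Supply slope = (105.95 − 59.15)/(22 − 9) = 3.6, so P = 26.75 + 3.6Q.
Competitive equilibrium: 165.15 − 5.8Q = 26.75 + 3.6Q → Q* = 14.7234, P* = 79.7543.
At the ceiling P = 31, quantity supplied = (31 − 26.75)/3.6 = 1.1806.
Willingness to pay at Q' = 1.1806: 165.15 − 5.8·1.1806 = 158.3025.
ΔQ = 14.7234 − 1.1806 = 13.5428; wedge = 158.3025 − 31 = 127.3025.
The triangle = ½ × 13.5428 × 127.3025 = $862.02 thousand.

$862.02 thousand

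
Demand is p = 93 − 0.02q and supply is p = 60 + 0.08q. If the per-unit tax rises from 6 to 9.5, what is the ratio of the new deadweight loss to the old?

Competitive equilibrium: 93 − 0.02q = 60 + 0.08q → q* = 330, p* = 86.4.
For a per-unit tax t: Δq = t/0.1, so DWL = ½·t·(t/0.1) = t²/0.2.
At t = 6: DWL = 180. At t = 9.5: DWL = 451.25.
Ratio = (9.5/6)² = 2.507.

2.507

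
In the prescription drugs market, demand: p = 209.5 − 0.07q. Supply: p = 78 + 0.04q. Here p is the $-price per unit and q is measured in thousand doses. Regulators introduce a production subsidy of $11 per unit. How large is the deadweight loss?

$550 thousand

Competitive equilibrium: 209.5 − 0.07q = 78 + 0.04q → q* = 1195.4545, p* = 125.8182.
The subsidy lowers effective supply by 11: p = 67 + 0.04q.
New quantity: 209.5 − 0.07q = 67 + 0.04q → q' = 1295.4545.
Overproduction Δq = 1295.4545 − 1195.4545 = 100; wedge = subsidy = 11.
Deadweight loss = ½ × 100 × 11 = $550 thousand.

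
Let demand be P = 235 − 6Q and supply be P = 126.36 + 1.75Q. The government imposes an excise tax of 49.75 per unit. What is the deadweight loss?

Competitive equilibrium: 235 − 6Q = 126.36 + 1.75Q → Q* = 14.0181, P* = 150.8916.
With the tax, the buyer price exceeds the seller price by 49.75: (235 − 6Q) − (126.36 + 1.75Q) = 49.75 → Q' = 7.5987.
ΔQ = 14.0181 − 7.5987 = 6.4194; the wedge equals the tax, 49.75.
Welfare loss = ½ × 6.4194 × 49.75 = 159.68.

159.68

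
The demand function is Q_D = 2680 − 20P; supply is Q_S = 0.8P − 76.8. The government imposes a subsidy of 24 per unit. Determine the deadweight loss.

In inverse form: demand P = 134 − 0.05Q, supply P = 96 + 1.25Q.
Competitive equilibrium: 134 − 0.05Q = 96 + 1.25Q → Q* = 29.2308, P* = 132.5385.
The subsidy lowers effective supply by 24: P = 72 + 1.25Q.
New quantity: 134 − 0.05Q = 72 + 1.25Q → Q' = 47.6923.
Overproduction ΔQ = 47.6923 − 29.2308 = 18.4615; wedge = subsidy = 24.
The triangle = ½ × 18.4615 × 24 = 221.54.

221.54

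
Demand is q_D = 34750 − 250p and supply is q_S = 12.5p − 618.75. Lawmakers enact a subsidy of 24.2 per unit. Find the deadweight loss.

In inverse form: demand p = 139 − 0.004q, supply p = 49.5 + 0.08q.
Competitive equilibrium: 139 − 0.004q = 49.5 + 0.08q → q* = 1065.4762, p* = 134.7381.
The subsidy lowers effective supply by 24.2: p = 25.3 + 0.08q.
New quantity: 139 − 0.004q = 25.3 + 0.08q → q' = 1353.5714.
Overproduction Δq = 1353.5714 − 1065.4762 = 288.0952; wedge = subsidy = 24.2.
Welfare loss = ½ × 288.0952 × 24.2 = 3485.95.

3485.95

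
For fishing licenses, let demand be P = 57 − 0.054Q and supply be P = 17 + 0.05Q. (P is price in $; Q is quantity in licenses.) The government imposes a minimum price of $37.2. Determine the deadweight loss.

Competitive equilibrium: 57 − 0.054Q = 17 + 0.05Q → Q* = 384.6154, P* = 36.2308.
At the floor P = 37.2, quantity demanded = (57 − 37.2)/0.054 = 366.6667.
Sellers' marginal cost at Q' = 366.6667: 17 + 0.05·366.6667 = 35.3333.
ΔQ = 384.6154 − 366.6667 = 17.9487; wedge = 37.2 − 35.3333 = 1.8667.
Welfare loss = ½ × 17.9487 × 1.8667 = $16.75.

$16.75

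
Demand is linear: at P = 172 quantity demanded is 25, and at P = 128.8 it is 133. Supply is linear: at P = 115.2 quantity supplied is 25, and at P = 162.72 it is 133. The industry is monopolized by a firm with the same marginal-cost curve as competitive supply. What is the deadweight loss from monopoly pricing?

374.91

Demand slope = (128.8 − 172)/(133 − 25) = −0.4, so P = 182 − 0.4Q.
Supply slope = (162.72 − 115.2)/(133 − 25) = 0.44, so P = 104.2 + 0.44Q.
Competitive equilibrium: 182 − 0.4Q = 104.2 + 0.44Q → Q* = 92.619, P* = 144.9524.
Marginal revenue: MR = 182 − 0.8Q. Set MR = MC: 182 − 0.8Q = 104.2 + 0.44Q → Q_m = 62.7419.
Price P_m = 182 − 0.4·62.7419 = 156.9032; MC(Q_m) = 104.2 + 0.44·62.7419 = 131.8064.
Competitive Q* = 92.619, so ΔQ = 29.8771; wedge = 156.9032 − 131.8064 = 25.0968.
Deadweight loss = ½ × 29.8771 × 25.0968 = 374.91.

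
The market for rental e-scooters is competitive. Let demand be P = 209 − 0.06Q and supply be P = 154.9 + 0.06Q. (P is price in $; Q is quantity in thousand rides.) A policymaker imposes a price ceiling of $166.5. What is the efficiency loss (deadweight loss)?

$3978.375 thousand

Competitive equilibrium: 209 − 0.06Q = 154.9 + 0.06Q → Q* = 450.8333, P* = 181.95.
At the ceiling P = 166.5, quantity supplied = (166.5 − 154.9)/0.06 = 193.3333.
Willingness to pay at Q' = 193.3333: 209 − 0.06·193.3333 = 197.4.
ΔQ = 450.8333 − 193.3333 = 257.5; wedge = 197.4 − 166.5 = 30.9.
Deadweight loss = ½ × 257.5 × 30.9 = $3978.375 thousand.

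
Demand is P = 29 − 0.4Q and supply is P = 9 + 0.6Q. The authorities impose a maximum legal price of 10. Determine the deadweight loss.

168.06

Competitive equilibrium: 29 − 0.4Q = 9 + 0.6Q → Q* = 20, P* = 21.
At the ceiling P = 10, quantity supplied = (10 − 9)/0.6 = 1.66667.
Willingness to pay at Q' = 1.66667: 29 − 0.4·1.66667 = 28.33333.
ΔQ = 20 − 1.66667 = 18.33333; wedge = 28.33333 − 10 = 18.33333.
DWL = ½ × 18.33333 × 18.33333 = 168.06.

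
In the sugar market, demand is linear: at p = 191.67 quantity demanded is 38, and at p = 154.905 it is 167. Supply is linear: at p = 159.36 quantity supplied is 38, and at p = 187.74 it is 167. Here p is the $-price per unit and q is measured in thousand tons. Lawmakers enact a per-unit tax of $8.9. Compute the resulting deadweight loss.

$78.43 thousand

Demand slope = (154.905 − 191.67)/(167 − 38) = −0.285, so p = 202.5 − 0.285q.
Supply slope = (187.74 − 159.36)/(167 − 38) = 0.22, so p = 151 + 0.22q.
Competitive equilibrium: 202.5 − 0.285q = 151 + 0.22q → q* = 101.9802, p* = 173.4356.
With the tax, the buyer price exceeds the seller price by 8.9: (202.5 − 0.285q) − (151 + 0.22q) = 8.9 → q' = 84.3564.
Δq = 101.9802 − 84.3564 = 17.6238; the wedge equals the tax, 8.9.
DWL = ½ × 17.6238 × 8.9 = $78.43 thousand.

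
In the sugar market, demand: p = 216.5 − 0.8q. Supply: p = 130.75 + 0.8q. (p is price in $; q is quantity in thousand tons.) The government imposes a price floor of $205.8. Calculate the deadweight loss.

$1294.04 thousand

Competitive equilibrium: 216.5 − 0.8q = 130.75 + 0.8q → q* = 53.5938, p* = 173.625.
At the floor p = 205.8, quantity demanded = (216.5 − 205.8)/0.8 = 13.375.
Sellers' marginal cost at q' = 13.375: 130.75 + 0.8·13.375 = 141.45.
Δq = 53.5938 − 13.375 = 40.2188; wedge = 205.8 − 141.45 = 64.35.
Welfare loss = ½ × 40.2188 × 64.35 = $1294.04 thousand.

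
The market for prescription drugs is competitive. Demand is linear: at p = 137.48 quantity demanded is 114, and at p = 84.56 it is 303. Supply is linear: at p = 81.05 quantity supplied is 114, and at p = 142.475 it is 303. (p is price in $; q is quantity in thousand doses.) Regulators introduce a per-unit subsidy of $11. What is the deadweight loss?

Demand slope = (84.56 − 137.48)/(303 − 114) = −0.28, so p = 169.4 − 0.28q.
Supply slope = (142.475 − 81.05)/(303 − 114) = 0.325, so p = 44 + 0.325q.
Competitive equilibrium: 169.4 − 0.28q = 44 + 0.325q → q* = 207.2727, p* = 111.3636.
The subsidy lowers effective supply by 11: p = 33 + 0.325q.
New quantity: 169.4 − 0.28q = 33 + 0.325q → q' = 225.4545.
Overproduction Δq = 225.4545 − 207.2727 = 18.1818; wedge = subsidy = 11.
Welfare loss = ½ × 18.1818 × 11 = $100 thousand.

$100 thousand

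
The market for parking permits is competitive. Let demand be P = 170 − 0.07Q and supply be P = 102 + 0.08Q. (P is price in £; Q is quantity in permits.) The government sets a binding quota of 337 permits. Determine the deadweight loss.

£1015.01

Competitive equilibrium: 170 − 0.07Q = 102 + 0.08Q → Q* = 453.3333, P* = 138.2667.
At Q = 337: demand price = 170 − 0.07·337 = 146.41; supply price = 102 + 0.08·337 = 128.96.
ΔQ = 453.3333 − 337 = 116.3333; wedge = 146.41 − 128.96 = 17.45.
DWL = ½ × 116.3333 × 17.45 = £1015.01.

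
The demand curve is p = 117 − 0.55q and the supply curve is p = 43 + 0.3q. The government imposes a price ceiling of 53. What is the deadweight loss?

1226.73

Competitive equilibrium: 117 − 0.55q = 43 + 0.3q → q* = 87.0588, p* = 69.1176.
At the ceiling p = 53, quantity supplied = (53 − 43)/0.3 = 33.3333.
Willingness to pay at q' = 33.3333: 117 − 0.55·33.3333 = 98.6667.
Δq = 87.0588 − 33.3333 = 53.7255; wedge = 98.6667 − 53 = 45.6667.
Welfare loss = ½ × 53.7255 × 45.6667 = 1226.73.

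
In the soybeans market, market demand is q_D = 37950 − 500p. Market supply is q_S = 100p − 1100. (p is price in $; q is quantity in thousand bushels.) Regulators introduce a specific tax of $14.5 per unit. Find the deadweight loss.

$8760.42 thousand

In inverse form: demand p = 75.9 − 0.002q, supply p = 11 + 0.01q.
Competitive equilibrium: 75.9 − 0.002q = 11 + 0.01q → q* = 5408.3333, p* = 65.0833.
With the tax, the buyer price exceeds the seller price by 14.5: (75.9 − 0.002q) − (11 + 0.01q) = 14.5 → q' = 4200.
Δq = 5408.3333 − 4200 = 1208.3333; the wedge equals the tax, 14.5.
Deadweight loss = ½ × 1208.3333 × 14.5 = $8760.42 thousand.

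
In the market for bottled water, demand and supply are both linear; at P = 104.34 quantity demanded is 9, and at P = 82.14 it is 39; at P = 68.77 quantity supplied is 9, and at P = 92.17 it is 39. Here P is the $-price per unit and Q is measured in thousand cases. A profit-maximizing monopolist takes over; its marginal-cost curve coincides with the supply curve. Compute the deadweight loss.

$85.54 thousand

Demand slope = (82.14 − 104.34)/(39 − 9) = −0.74, so P = 111 − 0.74Q.
Supply slope = (92.17 − 68.77)/(39 − 9) = 0.78, so P = 61.75 + 0.78Q.
Competitive equilibrium: 111 − 0.74Q = 61.75 + 0.78Q → Q* = 32.4013, P* = 87.023.
Marginal revenue: MR = 111 − 1.48Q. Set MR = MC: 111 − 1.48Q = 61.75 + 0.78Q → Q_m = 21.792.
Price P_m = 111 − 0.74·21.792 = 94.8739; MC(Q_m) = 61.75 + 0.78·21.792 = 78.7478.
Competitive Q* = 32.4013, so ΔQ = 10.6093; wedge = 94.8739 − 78.7478 = 16.1261.
Deadweight loss = ½ × 10.6093 × 16.1261 = $85.54 thousand.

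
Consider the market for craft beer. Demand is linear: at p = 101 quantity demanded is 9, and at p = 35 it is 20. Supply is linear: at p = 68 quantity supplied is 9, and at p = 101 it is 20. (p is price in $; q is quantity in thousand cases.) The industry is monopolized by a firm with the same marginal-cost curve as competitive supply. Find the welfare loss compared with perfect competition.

$115.52 thousand

Demand slope = (35 − 101)/(20 − 9) = −6, so p = 155 − 6q.
Supply slope = (101 − 68)/(20 − 9) = 3, so p = 41 + 3q.
Competitive equilibrium: 155 − 6q = 41 + 3q → q* = 12.6667, p* = 79.
Marginal revenue: MR = 155 − 12q. Set MR = MC: 155 − 12q = 41 + 3q → q_m = 7.6.
Price p_m = 155 − 6·7.6 = 109.4; MC(q_m) = 41 + 3·7.6 = 63.8.
Competitive q* = 12.6667, so Δq = 5.0667; wedge = 109.4 − 63.8 = 45.6.
Welfare loss = ½ × 5.0667 × 45.6 = $115.52 thousand.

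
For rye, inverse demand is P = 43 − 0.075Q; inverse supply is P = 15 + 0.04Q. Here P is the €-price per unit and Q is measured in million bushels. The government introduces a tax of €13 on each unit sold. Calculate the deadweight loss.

€734.78 million

Competitive equilibrium: 43 − 0.075Q = 15 + 0.04Q → Q* = 243.4783, P* = 24.7391.
With the tax, the buyer price exceeds the seller price by 13: (43 − 0.075Q) − (15 + 0.04Q) = 13 → Q' = 130.4348.
ΔQ = 243.4783 − 130.4348 = 113.0435; the wedge equals the tax, 13.
DWL = ½ × 113.0435 × 13 = €734.78 million.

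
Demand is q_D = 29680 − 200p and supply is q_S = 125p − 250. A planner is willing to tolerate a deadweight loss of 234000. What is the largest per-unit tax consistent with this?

78

In inverse form: demand p = 148.4 − 0.005q, supply p = 2 + 0.008q.
Competitive equilibrium: 148.4 − 0.005q = 2 + 0.008q → q* = 11261.5385, p* = 92.0923.
A tax t gives Δq = t/0.013 and wedge t, so DWL = t²/0.026.
t²/0.026 = 234000 → t² = 6084 → t = 78.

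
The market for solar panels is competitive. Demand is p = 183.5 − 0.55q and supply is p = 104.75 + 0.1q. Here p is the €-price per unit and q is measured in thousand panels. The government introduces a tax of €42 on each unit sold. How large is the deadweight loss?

Competitive equilibrium: 183.5 − 0.55q = 104.75 + 0.1q → q* = 121.1538, p* = 116.8654.
With the tax, the buyer price exceeds the seller price by 42: (183.5 − 0.55q) − (104.75 + 0.1q) = 42 → q' = 56.5385.
Δq = 121.1538 − 56.5385 = 64.6153; the wedge equals the tax, 42.
DWL = ½ × 64.6153 × 42 = €1356.92 thousand.

€1356.92 thousand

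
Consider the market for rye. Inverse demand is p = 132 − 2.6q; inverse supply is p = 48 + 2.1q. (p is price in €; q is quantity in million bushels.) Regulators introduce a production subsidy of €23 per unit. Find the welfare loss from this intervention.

€56.28 million

Competitive equilibrium: 132 − 2.6q = 48 + 2.1q → q* = 17.8723, p* = 85.5319.
The subsidy lowers effective supply by 23: p = 25 + 2.1q.
New quantity: 132 − 2.6q = 25 + 2.1q → q' = 22.766.
Overproduction Δq = 22.766 − 17.8723 = 4.8937; wedge = subsidy = 23.
Deadweight loss = ½ × 4.8937 × 23 = €56.28 million.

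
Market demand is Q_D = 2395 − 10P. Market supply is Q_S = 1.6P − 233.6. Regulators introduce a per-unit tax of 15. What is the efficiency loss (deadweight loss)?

In inverse form: demand P = 239.5 − 0.1Q, supply P = 146 + 0.625Q.
Competitive equilibrium: 239.5 − 0.1Q = 146 + 0.625Q → Q* = 128.9655, P* = 226.6034.
With the tax, the buyer price exceeds the seller price by 15: (239.5 − 0.1Q) − (146 + 0.625Q) = 15 → Q' = 108.2759.
ΔQ = 128.9655 − 108.2759 = 20.6896; the wedge equals the tax, 15.
Welfare loss = ½ × 20.6896 × 15 = 155.17.

155.17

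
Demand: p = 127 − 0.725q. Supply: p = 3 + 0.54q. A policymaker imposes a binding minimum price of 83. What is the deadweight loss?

881.60

Competitive equilibrium: 127 − 0.725q = 3 + 0.54q → q* = 98.0237, p* = 55.9328.
At the floor p = 83, quantity demanded = (127 − 83)/0.725 = 60.6897.
Sellers' marginal cost at q' = 60.6897: 3 + 0.54·60.6897 = 35.7724.
Δq = 98.0237 − 60.6897 = 37.334; wedge = 83 − 35.7724 = 47.2276.
The triangle = ½ × 37.334 × 47.2276 = 881.60.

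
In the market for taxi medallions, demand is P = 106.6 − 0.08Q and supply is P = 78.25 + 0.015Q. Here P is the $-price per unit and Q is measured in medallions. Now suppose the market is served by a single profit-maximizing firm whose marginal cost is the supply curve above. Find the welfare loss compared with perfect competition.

Competitive equilibrium: 106.6 − 0.08Q = 78.25 + 0.015Q → Q* = 298.4211, P* = 82.7263.
Marginal revenue: MR = 106.6 − 0.16Q. Set MR = MC: 106.6 − 0.16Q = 78.25 + 0.015Q → Q_m = 162.
Price P_m = 106.6 − 0.08·162 = 93.64; MC(Q_m) = 78.25 + 0.015·162 = 80.68.
Competitive Q* = 298.4211, so ΔQ = 136.4211; wedge = 93.64 − 80.68 = 12.96.
Welfare loss = ½ × 136.4211 × 12.96 = $884.01.

$884.01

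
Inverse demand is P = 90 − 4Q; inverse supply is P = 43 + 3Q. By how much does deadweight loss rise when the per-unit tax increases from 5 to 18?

Competitive equilibrium: 90 − 4Q = 43 + 3Q → Q* = 6.7143, P* = 63.1429.
For a per-unit tax t: ΔQ = t/7, so DWL = ½·t·(t/7) = t²/14.
At t = 5: DWL = 1.786. At t = 18: DWL = 23.143.
Increase = 23.143 − 1.786 = 21.36.

21.36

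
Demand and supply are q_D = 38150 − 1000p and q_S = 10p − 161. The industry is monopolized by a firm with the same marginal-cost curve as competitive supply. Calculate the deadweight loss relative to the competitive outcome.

In inverse form: demand p = 38.15 − 0.001q, supply p = 16.1 + 0.1q.
Competitive equilibrium: 38.15 − 0.001q = 16.1 + 0.1q → q* = 218.3168, p* = 37.9317.
Marginal revenue: MR = 38.15 − 0.002q. Set MR = MC: 38.15 − 0.002q = 16.1 + 0.1q → q_m = 216.1765.
Price p_m = 38.15 − 0.001·216.1765 = 37.9338; MC(q_m) = 16.1 + 0.1·216.1765 = 37.7177.
Competitive q* = 218.3168, so Δq = 2.1403; wedge = 37.9338 − 37.7177 = 0.2161.
Welfare loss = ½ × 2.1403 × 0.2161 = 0.23.

0.23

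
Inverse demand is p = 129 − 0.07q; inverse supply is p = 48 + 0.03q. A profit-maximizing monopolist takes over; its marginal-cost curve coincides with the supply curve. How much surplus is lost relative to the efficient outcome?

Competitive equilibrium: 129 − 0.07q = 48 + 0.03q → q* = 810, p* = 72.3.
Marginal revenue: MR = 129 − 0.14q. Set MR = MC: 129 − 0.14q = 48 + 0.03q → q_m = 476.47059.
Price p_m = 129 − 0.07·476.47059 = 95.64706; MC(q_m) = 48 + 0.03·476.47059 = 62.29412.
Competitive q* = 810, so Δq = 333.52941; wedge = 95.64706 − 62.29412 = 33.35294.
Deadweight loss = ½ × 333.52941 × 33.35294 = 5562.09.

5562.09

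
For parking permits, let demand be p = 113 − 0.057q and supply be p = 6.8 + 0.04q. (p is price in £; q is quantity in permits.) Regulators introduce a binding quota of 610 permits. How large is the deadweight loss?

£11401.14

Competitive equilibrium: 113 − 0.057q = 6.8 + 0.04q → q* = 1094.8454, p* = 50.5938.
At q = 610: demand price = 113 − 0.057·610 = 78.23; supply price = 6.8 + 0.04·610 = 31.2.
Δq = 1094.8454 − 610 = 484.8454; wedge = 78.23 − 31.2 = 47.03.
Deadweight loss = ½ × 484.8454 × 47.03 = £11401.14.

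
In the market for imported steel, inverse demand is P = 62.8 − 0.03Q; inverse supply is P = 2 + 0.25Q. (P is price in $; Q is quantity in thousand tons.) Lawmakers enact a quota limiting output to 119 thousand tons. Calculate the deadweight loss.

Competitive equilibrium: 62.8 − 0.03Q = 2 + 0.25Q → Q* = 217.1429, P* = 56.2857.
At Q = 119: demand price = 62.8 − 0.03·119 = 59.23; supply price = 2 + 0.25·119 = 31.75.
ΔQ = 217.1429 − 119 = 98.1429; wedge = 59.23 − 31.75 = 27.48.
Welfare loss = ½ × 98.1429 × 27.48 = $1348.48 thousand.

$1348.48 thousand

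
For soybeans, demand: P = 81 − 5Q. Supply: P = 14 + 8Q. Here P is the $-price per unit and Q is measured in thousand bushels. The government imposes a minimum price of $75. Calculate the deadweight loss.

$101.61 thousand

Competitive equilibrium: 81 − 5Q = 14 + 8Q → Q* = 5.1538, P* = 55.2308.
At the floor P = 75, quantity demanded = (81 − 75)/5 = 1.2.
Sellers' marginal cost at Q' = 1.2: 14 + 8·1.2 = 23.6.
ΔQ = 5.1538 − 1.2 = 3.9538; wedge = 75 − 23.6 = 51.4.
The triangle = ½ × 3.9538 × 51.4 = $101.61 thousand.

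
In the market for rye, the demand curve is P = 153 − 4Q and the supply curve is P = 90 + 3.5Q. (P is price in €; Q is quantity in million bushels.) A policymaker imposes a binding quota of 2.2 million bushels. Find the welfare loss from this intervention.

€144.15 million

Competitive equilibrium: 153 − 4Q = 90 + 3.5Q → Q* = 8.4, P* = 119.4.
At Q = 2.2: demand price = 153 − 4·2.2 = 144.2; supply price = 90 + 3.5·2.2 = 97.7.
ΔQ = 8.4 − 2.2 = 6.2; wedge = 144.2 − 97.7 = 46.5.
The triangle = ½ × 6.2 × 46.5 = €144.15 million.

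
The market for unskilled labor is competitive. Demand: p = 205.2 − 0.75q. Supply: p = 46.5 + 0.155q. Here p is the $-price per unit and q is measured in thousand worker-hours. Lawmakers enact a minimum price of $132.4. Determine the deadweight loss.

Competitive equilibrium: 205.2 − 0.75q = 46.5 + 0.155q → q* = 175.3591, p* = 73.6807.
At the floor p = 132.4, quantity demanded = (205.2 − 132.4)/0.75 = 97.0667.
Sellers' marginal cost at q' = 97.0667: 46.5 + 0.155·97.0667 = 61.5453.
Δq = 175.3591 − 97.0667 = 78.2924; wedge = 132.4 − 61.5453 = 70.8547.
DWL = ½ × 78.2924 × 70.8547 = $2773.69 thousand.

$2773.69 thousand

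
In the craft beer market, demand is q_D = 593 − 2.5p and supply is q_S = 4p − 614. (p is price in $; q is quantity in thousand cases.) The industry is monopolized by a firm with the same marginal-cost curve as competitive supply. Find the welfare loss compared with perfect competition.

$782.08 thousand

In inverse form: demand p = 237.2 − 0.4q, supply p = 153.5 + 0.25q.
Competitive equilibrium: 237.2 − 0.4q = 153.5 + 0.25q → q* = 128.76923, p* = 185.69231.
Marginal revenue: MR = 237.2 − 0.8q. Set MR = MC: 237.2 − 0.8q = 153.5 + 0.25q → q_m = 79.71429.
Price p_m = 237.2 − 0.4·79.71429 = 205.31428; MC(q_m) = 153.5 + 0.25·79.71429 = 173.42857.
Competitive q* = 128.76923, so Δq = 49.05494; wedge = 205.31428 − 173.42857 = 31.88571.
Welfare loss = ½ × 49.05494 × 31.88571 = $782.08 thousand.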